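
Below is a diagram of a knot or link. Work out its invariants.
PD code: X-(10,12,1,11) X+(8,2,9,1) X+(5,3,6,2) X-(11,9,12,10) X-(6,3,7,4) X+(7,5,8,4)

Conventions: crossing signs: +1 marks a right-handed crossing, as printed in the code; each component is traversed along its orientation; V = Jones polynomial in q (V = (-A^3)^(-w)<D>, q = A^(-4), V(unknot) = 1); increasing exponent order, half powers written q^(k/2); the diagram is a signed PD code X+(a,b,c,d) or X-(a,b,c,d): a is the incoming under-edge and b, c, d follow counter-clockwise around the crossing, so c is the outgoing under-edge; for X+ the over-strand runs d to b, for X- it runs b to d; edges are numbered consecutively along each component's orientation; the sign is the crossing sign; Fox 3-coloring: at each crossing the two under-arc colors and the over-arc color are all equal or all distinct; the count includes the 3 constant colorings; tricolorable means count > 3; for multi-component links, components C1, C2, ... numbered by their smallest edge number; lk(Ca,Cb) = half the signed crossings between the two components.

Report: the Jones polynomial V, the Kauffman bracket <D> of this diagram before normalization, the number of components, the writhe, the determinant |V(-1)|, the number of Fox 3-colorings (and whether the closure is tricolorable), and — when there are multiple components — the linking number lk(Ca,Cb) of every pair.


V(q) = -q^(-5/2) - q^(-1/2)
bracket: -A^2 - A^10, w = 0
2 components, writhe 0, over 6 crossings
lk(C1,C2) = -1
det 2, colorings 3 of 3^6 — not tricolorable
observation: summing lk over 1 pair gives -1


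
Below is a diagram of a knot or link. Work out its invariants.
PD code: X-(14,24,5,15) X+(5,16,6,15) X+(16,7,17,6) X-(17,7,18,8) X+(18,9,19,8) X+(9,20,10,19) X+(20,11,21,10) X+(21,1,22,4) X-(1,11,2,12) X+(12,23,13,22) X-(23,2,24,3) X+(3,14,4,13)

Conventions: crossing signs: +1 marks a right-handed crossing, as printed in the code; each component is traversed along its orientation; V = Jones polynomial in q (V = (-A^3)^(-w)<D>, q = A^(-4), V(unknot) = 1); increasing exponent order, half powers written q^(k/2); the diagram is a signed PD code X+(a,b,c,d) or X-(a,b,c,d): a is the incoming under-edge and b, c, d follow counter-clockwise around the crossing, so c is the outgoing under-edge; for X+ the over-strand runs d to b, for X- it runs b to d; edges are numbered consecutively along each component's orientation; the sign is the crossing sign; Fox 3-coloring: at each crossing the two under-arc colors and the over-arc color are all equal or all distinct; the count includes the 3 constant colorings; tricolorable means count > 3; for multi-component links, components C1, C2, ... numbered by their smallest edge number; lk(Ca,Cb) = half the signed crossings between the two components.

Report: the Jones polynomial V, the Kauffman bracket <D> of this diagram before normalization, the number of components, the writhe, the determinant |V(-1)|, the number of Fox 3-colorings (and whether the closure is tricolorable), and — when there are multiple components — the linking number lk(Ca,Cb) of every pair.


V(q) = 2q - 2q^2 + 4q^3 - 2q^4 + 3q^5 - 2q^6 + q^7
bracket: A^-16 - 2A^-12 + 3A^-8 - 2A^-4 + 4 - 2A^4 + 2A^8, w = +4
3 components, writhe +4, over 12 crossings
lk(C1,C2) = 0
linking number lk(C1,C3) = 0
lk(C2,C3): +2
det 16, colorings 3 of 3^12 — not tricolorable
observation: summing lk over 3 pairs gives +2


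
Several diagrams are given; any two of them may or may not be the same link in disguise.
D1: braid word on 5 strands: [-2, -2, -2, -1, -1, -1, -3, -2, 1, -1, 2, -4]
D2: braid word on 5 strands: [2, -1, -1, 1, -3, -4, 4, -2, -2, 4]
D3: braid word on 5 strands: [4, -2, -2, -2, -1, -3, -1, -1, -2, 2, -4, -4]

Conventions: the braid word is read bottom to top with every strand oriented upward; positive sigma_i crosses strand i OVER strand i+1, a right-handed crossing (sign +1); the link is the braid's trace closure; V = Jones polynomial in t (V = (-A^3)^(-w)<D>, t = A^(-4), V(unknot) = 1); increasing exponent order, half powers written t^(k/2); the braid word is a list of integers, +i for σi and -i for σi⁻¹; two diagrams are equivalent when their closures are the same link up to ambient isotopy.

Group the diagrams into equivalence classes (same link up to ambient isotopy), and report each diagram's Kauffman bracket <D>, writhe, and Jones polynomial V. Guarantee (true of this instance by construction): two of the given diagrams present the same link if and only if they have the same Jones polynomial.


equivalence classes: {D1, D3} | {D2}
D1 (bracket A^-16 + 2A^-8 - 2A^-4 + 1 - 2A^4 + A^8; 12 crossings at w = -8): V = t^-8 - 2t^-7 + t^-6 - 2t^-5 + 2t^-4 + t^-2
V(D2) = 1  (w -2, c 10, <D> = A^-6)
V(D3) = t^-8 - 2t^-7 + t^-6 - 2t^-5 + 2t^-4 + t^-2  (w -8, c 12, <D> = A^-16 + 2A^-8 - 2A^-4 + 1 - 2A^4 + A^8)
observation: V(t) takes 2 values over 3 diagrams, fixing the grouping


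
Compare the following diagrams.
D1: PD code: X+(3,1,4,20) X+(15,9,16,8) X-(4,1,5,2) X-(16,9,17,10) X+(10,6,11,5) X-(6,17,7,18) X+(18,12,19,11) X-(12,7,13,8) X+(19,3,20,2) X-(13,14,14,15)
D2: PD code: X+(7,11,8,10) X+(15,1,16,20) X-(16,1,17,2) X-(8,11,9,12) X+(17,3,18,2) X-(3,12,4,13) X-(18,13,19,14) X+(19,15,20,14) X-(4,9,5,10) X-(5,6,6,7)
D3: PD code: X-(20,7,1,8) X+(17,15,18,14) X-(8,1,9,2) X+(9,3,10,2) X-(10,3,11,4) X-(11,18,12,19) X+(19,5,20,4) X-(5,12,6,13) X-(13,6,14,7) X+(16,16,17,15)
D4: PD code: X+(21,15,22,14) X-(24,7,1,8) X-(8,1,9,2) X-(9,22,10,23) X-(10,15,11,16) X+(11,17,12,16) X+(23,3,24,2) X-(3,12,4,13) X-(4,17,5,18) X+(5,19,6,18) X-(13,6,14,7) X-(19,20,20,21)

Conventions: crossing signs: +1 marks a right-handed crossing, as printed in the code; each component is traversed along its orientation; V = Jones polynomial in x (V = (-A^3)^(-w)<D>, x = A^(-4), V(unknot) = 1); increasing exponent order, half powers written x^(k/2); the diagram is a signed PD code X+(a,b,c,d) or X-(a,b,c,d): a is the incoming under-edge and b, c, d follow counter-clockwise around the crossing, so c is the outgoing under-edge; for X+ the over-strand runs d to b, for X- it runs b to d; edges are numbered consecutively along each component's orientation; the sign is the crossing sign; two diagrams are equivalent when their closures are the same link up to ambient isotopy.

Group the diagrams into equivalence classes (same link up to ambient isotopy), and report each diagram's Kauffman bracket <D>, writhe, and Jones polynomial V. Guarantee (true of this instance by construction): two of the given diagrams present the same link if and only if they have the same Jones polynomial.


classes: {D1} | {D2} | {D3, D4}
V(D1) = x^-2 - x^-1 + 1 - x + x^2  [10 crossings, <D> = A^-8 - A^-4 + 1 - A^4 + A^8, w = 0]
V(D2) = 1  (w -2, c 10, <D> = A^-6)
V(D3) = -x^-6 + x^-5 - x^-4 + 2x^-3 - x^-2 + x^-1  (w -2, c 10, <D> = A^-2 - A^2 + 2A^6 - A^10 + A^14 - A^18)
V(D4) = -x^-6 + x^-5 - x^-4 + 2x^-3 - x^-2 + x^-1  (w -4, c 12, <D> = A^-8 - A^-4 + 2 - A^4 + A^8 - A^12)
note: V(x) takes 3 values over 4 diagrams, fixing the grouping


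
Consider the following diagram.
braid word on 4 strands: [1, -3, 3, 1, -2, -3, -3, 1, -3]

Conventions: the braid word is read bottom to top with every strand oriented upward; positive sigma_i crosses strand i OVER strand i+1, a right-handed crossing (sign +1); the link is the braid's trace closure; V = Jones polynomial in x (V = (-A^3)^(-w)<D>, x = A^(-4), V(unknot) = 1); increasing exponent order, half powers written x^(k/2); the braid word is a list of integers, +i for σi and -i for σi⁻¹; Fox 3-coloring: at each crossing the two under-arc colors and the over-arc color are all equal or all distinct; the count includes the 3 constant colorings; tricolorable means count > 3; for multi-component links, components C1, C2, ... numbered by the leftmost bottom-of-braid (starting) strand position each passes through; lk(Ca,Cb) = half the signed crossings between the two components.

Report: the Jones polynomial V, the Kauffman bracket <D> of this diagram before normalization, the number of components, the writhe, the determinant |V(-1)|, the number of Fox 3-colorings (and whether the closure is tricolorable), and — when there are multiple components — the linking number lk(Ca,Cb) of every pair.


V(x) = -x^-3 + x^-2 - x^-1 + 3 - x + x^2 - x^3
bracket: A^-15 - A^-11 + A^-7 - 3A^-3 + A - A^5 + A^9, w = -1
1 component, writhe -1, over 9 crossings
det 9, colorings 27 of 3^9 — tricolorable
observation: palindromic: swapping x for 1/x fixes V


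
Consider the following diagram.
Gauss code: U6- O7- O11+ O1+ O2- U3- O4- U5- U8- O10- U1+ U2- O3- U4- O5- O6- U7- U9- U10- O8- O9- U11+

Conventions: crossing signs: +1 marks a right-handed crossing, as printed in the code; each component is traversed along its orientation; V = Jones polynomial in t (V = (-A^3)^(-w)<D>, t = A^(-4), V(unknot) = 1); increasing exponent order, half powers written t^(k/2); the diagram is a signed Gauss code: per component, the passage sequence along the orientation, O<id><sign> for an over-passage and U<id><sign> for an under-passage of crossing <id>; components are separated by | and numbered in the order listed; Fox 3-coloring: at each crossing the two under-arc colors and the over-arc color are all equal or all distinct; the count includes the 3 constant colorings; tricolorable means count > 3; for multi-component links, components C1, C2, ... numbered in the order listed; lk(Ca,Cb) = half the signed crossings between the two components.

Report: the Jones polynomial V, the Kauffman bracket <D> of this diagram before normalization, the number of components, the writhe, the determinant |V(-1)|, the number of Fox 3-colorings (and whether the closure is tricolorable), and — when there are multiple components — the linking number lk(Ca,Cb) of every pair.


Jones polynomial: V(t) = -t^-9 + 2t^-8 - 3t^-7 + 3t^-6 - 3t^-5 + 3t^-4 - t^-3 + t^-2
<D> = -A^-13 + A^-9 - 3A^-5 + 3A^-1 - 3A^3 + 3A^7 - 2A^11 + A^15; writhe -7
components 1, writhe -7 (11 crossings)
3-colorings: 3 of 3^11, det 17 — not tricolorable
note: w = -7 (over 11 crossings) is diagram-only; (-A^3)^(7) removes it from V


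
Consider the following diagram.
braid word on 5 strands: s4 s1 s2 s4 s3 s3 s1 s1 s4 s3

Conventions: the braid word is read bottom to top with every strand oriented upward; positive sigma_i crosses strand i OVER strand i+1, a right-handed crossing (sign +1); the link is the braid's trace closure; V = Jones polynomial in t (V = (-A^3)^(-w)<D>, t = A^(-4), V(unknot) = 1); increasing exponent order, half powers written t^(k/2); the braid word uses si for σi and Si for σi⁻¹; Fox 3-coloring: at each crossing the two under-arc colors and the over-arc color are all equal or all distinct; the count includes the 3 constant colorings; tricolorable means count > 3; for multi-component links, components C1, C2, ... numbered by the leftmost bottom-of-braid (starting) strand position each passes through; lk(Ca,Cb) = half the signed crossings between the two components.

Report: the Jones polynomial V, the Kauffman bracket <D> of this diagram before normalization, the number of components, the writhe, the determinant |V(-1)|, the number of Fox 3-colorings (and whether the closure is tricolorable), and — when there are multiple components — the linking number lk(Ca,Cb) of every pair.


Jones polynomial: V(t) = t^3 + 2t^5 - 2t^6 + 2t^7 - 3t^8 + 2t^9 - 2t^10 + t^11
<D> = A^-14 - 2A^-10 + 2A^-6 - 3A^-2 + 2A^2 - 2A^6 + 2A^10 + A^18; writhe +10
components 1, writhe +10 (10 crossings)
3-colorings: 9 of 3^10, det 15 — tricolorable
note: w = +10 shifts under R1 moves; the (-A^3)^(-10) factor cancels that in V


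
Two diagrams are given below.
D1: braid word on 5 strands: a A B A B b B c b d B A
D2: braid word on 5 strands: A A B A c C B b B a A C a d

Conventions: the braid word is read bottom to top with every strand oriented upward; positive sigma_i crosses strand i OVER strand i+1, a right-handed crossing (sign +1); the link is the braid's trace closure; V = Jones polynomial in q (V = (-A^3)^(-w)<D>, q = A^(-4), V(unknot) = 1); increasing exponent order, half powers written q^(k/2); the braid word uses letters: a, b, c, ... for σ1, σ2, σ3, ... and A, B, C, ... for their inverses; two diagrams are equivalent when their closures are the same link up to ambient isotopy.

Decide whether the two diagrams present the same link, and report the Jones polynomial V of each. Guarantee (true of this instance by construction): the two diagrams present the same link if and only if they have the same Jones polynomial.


equivalent: yes
D1 (bracket A^-2 + A^6 - A^10; 12 crossings at w = -2): V = -q^-4 + q^-3 + q^-1
V(D2) = -q^-4 + q^-3 + q^-1  [14 crossings, <D> = A^-8 + 1 - A^4, w = -4]
observation: from 12 to 14 crossings by R-moves: one link, two diagrams


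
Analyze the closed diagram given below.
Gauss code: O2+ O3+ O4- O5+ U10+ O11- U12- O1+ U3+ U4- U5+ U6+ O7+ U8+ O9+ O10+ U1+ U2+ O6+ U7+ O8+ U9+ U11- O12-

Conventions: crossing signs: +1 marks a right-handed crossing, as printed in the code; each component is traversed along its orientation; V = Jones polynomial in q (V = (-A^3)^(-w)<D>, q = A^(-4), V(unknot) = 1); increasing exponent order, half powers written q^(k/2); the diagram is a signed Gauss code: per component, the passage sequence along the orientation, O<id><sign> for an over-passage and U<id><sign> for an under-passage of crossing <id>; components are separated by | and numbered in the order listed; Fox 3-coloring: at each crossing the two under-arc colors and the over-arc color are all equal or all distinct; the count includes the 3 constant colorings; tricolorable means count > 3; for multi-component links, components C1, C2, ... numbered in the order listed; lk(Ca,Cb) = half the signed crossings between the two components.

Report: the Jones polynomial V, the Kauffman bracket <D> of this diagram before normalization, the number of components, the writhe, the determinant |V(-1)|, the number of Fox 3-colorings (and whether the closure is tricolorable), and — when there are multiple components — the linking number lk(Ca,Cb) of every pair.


V = q^2 - q^3 + 2q^4 - 2q^5 + 3q^6 - 2q^7 + q^8 - q^9
<D> = -A^-18 + A^-14 - 2A^-10 + 3A^-6 - 2A^-2 + 2A^2 - A^6 + A^10 (w = +6)
1 component over 12 crossings, w = +6
3 Fox colorings among 3^12, |V(-1)| = 13: not tricolorable
why: w = +6 shifts under R1 moves; the (-A^3)^(-6) factor cancels that in V


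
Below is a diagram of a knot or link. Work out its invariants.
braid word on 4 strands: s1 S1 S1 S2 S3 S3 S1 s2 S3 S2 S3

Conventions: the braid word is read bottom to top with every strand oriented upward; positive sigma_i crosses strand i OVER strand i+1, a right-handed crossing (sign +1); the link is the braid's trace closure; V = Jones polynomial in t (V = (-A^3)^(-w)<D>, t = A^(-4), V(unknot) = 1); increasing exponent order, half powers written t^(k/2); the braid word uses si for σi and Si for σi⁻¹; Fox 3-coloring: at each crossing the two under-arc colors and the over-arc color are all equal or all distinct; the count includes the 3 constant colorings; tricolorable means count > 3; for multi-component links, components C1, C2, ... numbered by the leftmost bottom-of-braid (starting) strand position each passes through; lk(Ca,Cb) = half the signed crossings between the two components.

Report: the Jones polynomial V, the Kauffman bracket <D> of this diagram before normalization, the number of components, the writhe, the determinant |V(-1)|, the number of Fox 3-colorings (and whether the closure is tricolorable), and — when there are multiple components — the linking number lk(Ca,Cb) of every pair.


Jones polynomial: V(t) = t^-8 - 2t^-7 + t^-6 - 2t^-5 + 2t^-4 + t^-2
<D> = -A^-13 - 2A^-5 + 2A^-1 - A^3 + 2A^7 - A^11; writhe -7
components 1, writhe -7 (11 crossings)
3-colorings: 27 of 3^11, det 9 — tricolorable
note: w = -7 shifts under R1 moves; the (-A^3)^(7) factor cancels that in V


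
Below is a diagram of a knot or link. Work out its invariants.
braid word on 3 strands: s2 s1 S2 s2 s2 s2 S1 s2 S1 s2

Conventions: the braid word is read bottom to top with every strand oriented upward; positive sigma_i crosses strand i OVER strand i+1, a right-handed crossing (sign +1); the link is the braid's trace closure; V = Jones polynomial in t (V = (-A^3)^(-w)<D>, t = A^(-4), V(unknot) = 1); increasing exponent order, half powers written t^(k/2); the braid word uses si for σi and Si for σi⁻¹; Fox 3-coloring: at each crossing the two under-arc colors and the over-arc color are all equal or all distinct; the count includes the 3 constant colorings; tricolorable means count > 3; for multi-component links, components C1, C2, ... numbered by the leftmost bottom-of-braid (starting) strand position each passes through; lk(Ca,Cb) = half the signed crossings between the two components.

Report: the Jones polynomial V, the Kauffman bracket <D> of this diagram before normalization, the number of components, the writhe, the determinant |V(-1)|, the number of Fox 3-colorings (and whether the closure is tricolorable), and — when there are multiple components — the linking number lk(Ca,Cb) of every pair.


Jones polynomial: V(t) = t - t^2 + 2t^3 - t^4 + t^5 - t^6
<D> = -A^-12 + A^-8 - A^-4 + 2 - A^4 + A^8; writhe +4
components 1, writhe +4 (10 crossings)
3-colorings: 3 of 3^10, det 7 — not tricolorable
note: the word shrinks to σ2 σ1 σ2 σ2 σ1⁻¹ σ2 σ1⁻¹ σ2 after cancelling


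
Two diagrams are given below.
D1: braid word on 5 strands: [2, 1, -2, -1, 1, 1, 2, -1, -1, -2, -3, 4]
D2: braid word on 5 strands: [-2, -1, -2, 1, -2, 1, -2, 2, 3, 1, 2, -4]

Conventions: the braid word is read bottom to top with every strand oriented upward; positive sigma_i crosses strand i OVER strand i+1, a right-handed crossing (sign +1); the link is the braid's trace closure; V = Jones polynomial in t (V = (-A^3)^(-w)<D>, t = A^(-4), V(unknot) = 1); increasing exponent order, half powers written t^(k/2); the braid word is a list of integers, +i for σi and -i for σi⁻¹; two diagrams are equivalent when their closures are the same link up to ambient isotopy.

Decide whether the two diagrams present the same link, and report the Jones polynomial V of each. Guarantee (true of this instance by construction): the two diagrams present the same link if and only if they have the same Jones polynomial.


same link: no
V(D1) = 1  [12 crossings, <D> = 1, w = 0]
D2 (bracket A^-8 - A^-4 + 1 - A^4 + A^8; 12 crossings at w = 0): V = t^-2 - t^-1 + 1 - t + t^2
note: comparing 2 Jones polynomials yields 2 groups


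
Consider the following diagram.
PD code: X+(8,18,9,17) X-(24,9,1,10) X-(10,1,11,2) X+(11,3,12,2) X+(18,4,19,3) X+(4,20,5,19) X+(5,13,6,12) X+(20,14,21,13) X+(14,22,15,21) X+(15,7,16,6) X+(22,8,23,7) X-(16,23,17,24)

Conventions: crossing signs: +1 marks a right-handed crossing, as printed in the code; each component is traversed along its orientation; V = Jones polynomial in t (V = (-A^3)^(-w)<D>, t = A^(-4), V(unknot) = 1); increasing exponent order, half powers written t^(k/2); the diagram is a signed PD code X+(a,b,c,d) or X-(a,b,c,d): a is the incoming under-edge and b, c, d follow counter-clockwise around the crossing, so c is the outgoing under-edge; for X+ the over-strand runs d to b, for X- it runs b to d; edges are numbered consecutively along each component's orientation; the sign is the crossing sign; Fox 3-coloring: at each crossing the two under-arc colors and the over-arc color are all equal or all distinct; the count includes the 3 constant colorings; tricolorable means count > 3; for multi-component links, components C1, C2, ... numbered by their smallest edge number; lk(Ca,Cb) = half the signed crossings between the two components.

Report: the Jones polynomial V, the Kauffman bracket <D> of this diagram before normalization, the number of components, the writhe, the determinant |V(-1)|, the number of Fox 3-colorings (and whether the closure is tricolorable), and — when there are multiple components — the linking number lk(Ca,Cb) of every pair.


V(t) = t^2 + 2t^4 - 2t^5 + t^6 - 2t^7 + t^8
bracket: A^-14 - 2A^-10 + A^-6 - 2A^-2 + 2A^2 + A^10, w = +6
1 component, writhe +6, over 12 crossings
det 9, colorings 27 of 3^12 — tricolorable
observation: w = +6 (over 12 crossings) is diagram-only; (-A^3)^(-6) removes it from V


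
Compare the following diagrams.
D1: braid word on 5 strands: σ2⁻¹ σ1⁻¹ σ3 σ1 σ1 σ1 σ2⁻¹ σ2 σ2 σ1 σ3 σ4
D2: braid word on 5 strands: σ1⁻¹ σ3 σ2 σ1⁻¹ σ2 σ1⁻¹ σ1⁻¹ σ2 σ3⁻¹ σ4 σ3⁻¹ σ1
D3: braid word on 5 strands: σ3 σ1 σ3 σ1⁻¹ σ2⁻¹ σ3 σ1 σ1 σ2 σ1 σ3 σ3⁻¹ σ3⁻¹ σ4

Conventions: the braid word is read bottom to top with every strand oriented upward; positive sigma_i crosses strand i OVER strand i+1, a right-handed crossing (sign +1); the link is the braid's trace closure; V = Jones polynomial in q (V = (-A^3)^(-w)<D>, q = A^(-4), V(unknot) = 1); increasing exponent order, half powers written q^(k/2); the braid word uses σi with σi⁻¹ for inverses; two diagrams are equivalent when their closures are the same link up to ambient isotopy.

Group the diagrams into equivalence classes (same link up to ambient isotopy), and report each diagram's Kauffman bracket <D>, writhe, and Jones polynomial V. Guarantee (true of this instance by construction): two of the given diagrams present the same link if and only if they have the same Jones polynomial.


equivalence classes: {D1, D3} | {D2}
D1 (bracket -A^-6 + A^-2 - A^2 + 2A^6 - A^10 + A^14; 12 crossings at w = +6): V = q - q^2 + 2q^3 - q^4 + q^5 - q^6
D2 (bracket -A^-12 + 2A^-8 - 2A^-4 + 3 - 2A^4 + 2A^8 - A^12; 12 crossings at w = 0): V = -q^-3 + 2q^-2 - 2q^-1 + 3 - 2q + 2q^2 - q^3
V(D3) = q - q^2 + 2q^3 - q^4 + q^5 - q^6  [14 crossings, <D> = -A^-6 + A^-2 - A^2 + 2A^6 - A^10 + A^14, w = +6]
key observation: comparing 3 Jones polynomials yields 2 groups


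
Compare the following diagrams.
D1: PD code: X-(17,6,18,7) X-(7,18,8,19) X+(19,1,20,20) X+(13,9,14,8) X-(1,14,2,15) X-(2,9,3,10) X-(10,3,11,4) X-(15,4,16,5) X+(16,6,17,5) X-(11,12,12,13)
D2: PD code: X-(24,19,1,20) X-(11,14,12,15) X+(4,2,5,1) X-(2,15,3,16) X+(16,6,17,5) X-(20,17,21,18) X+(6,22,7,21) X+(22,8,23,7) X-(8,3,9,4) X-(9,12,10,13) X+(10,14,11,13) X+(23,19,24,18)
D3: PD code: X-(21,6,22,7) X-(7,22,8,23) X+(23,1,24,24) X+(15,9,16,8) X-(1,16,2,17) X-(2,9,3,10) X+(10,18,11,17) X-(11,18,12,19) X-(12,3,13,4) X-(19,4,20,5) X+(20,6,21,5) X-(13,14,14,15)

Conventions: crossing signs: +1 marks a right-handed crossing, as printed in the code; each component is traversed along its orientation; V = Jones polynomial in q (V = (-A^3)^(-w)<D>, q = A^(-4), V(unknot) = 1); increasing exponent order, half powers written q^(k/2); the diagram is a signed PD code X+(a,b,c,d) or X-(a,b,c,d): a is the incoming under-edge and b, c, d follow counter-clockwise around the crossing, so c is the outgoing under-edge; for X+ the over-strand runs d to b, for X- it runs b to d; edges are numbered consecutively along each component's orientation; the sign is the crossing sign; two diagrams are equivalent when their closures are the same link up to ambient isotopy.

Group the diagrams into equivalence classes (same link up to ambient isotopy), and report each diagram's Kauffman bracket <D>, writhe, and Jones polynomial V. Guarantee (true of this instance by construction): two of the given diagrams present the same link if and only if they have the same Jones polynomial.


classes: {D1, D3} | {D2}
V(D1) = -q^-6 + q^-5 - q^-4 + 2q^-3 - q^-2 + q^-1  [10 crossings, <D> = A^-8 - A^-4 + 2 - A^4 + A^8 - A^12, w = -4]
V(D2) = q^-1 - 1 + 2q - 2q^2 + 2q^3 - 2q^4 + q^5  [12 crossings, <D> = A^-20 - 2A^-16 + 2A^-12 - 2A^-8 + 2A^-4 - 1 + A^4, w = 0]
V(D3) = -q^-6 + q^-5 - q^-4 + 2q^-3 - q^-2 + q^-1  [12 crossings, <D> = A^-8 - A^-4 + 2 - A^4 + A^8 - A^12, w = -4]
note: comparing 3 Jones polynomials yields 2 groups


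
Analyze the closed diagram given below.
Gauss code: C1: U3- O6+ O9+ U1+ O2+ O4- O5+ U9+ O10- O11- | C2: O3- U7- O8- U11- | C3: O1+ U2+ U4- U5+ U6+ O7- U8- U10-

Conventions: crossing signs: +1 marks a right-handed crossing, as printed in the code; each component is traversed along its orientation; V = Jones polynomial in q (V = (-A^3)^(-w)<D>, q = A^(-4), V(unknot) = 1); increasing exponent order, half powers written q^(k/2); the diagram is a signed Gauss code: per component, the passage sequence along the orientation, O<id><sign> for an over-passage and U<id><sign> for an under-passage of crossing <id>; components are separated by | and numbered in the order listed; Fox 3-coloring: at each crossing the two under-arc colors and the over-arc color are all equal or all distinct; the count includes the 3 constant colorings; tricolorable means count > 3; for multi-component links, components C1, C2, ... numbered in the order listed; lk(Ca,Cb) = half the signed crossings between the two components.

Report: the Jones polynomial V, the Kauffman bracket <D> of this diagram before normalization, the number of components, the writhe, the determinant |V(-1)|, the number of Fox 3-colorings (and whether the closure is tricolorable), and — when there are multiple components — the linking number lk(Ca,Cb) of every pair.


V(q) = q^-4 + q^-2 + 2
bracket: -2A^-3 - A^5 - A^13, w = -1
3 components, writhe -1, over 11 crossings
lk(C1,C2) = -1
linking number lk(C1,C3) = +1
lk(C2,C3): -1
det 4, colorings 3 of 3^11 — not tricolorable
observation: the span of V is 4, within the link bound 11 + 3 - 1


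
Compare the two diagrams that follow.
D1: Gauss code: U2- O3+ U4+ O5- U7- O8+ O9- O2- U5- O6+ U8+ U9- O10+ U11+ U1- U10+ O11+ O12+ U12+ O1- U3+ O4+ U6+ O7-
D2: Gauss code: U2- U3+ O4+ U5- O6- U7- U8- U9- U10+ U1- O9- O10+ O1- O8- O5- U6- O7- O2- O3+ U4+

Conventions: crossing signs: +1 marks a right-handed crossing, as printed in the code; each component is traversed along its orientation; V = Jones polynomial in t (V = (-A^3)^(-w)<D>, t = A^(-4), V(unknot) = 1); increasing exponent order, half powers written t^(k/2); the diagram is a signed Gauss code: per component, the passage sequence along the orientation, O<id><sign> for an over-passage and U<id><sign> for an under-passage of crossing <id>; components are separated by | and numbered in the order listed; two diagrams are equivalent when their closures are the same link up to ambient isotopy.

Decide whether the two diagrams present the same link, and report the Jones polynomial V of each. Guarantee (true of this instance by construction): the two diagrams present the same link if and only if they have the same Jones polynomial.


equivalent: no
V(D1) = -t^-3 + 2t^-2 - 2t^-1 + 3 - 2t + 2t^2 - t^3  (w +2, c 12, <D> = -A^-6 + 2A^-2 - 2A^2 + 3A^6 - 2A^10 + 2A^14 - A^18)
D2 (bracket A^-8 + 1 - A^4; 10 crossings at w = -4): V = -t^-4 + t^-3 + t^-1
why: 2 classes among 2 diagrams; unequal V(t) rules out equality


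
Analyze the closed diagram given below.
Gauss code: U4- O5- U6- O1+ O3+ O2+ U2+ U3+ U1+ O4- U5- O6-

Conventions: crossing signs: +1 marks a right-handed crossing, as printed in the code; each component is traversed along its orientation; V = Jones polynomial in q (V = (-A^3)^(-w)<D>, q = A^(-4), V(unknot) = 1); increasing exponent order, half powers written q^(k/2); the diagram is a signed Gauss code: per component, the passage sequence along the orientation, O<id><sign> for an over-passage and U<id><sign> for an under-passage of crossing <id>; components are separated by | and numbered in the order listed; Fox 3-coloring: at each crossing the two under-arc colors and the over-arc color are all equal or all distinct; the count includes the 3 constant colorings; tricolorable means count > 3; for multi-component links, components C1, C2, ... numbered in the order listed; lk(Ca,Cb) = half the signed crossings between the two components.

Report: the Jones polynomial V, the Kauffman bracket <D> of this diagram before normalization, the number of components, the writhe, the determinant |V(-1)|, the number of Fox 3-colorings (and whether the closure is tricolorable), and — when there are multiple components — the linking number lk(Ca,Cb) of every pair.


V = -q^-4 + q^-3 + q^-1
<D> = A^4 + A^12 - A^16 (w = 0)
1 component over 6 crossings, w = 0
9 Fox colorings among 3^6, |V(-1)| = 3: tricolorable
why: w = 0 shifts under R1 moves; the (-A^3)^(0) factor cancels that in V


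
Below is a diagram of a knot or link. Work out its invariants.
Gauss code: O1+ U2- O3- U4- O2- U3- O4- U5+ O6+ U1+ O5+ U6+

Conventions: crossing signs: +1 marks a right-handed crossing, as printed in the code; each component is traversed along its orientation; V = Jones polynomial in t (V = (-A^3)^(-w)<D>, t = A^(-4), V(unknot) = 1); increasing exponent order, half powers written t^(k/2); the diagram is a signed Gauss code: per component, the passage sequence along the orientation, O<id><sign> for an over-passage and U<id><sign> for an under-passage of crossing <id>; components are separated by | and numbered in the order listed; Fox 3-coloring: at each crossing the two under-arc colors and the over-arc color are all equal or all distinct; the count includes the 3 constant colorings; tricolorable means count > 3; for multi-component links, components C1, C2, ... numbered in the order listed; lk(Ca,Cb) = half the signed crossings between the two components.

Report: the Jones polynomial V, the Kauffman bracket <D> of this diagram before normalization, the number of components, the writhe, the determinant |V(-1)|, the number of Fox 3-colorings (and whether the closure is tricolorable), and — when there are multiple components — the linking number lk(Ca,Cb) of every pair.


V = -t^-3 + t^-2 - t^-1 + 3 - t + t^2 - t^3
<D> = -A^-12 + A^-8 - A^-4 + 3 - A^4 + A^8 - A^12 (w = 0)
1 component over 6 crossings, w = 0
27 Fox colorings among 3^6, |V(-1)| = 9: tricolorable
why: palindromic: swapping t for 1/t fixes V


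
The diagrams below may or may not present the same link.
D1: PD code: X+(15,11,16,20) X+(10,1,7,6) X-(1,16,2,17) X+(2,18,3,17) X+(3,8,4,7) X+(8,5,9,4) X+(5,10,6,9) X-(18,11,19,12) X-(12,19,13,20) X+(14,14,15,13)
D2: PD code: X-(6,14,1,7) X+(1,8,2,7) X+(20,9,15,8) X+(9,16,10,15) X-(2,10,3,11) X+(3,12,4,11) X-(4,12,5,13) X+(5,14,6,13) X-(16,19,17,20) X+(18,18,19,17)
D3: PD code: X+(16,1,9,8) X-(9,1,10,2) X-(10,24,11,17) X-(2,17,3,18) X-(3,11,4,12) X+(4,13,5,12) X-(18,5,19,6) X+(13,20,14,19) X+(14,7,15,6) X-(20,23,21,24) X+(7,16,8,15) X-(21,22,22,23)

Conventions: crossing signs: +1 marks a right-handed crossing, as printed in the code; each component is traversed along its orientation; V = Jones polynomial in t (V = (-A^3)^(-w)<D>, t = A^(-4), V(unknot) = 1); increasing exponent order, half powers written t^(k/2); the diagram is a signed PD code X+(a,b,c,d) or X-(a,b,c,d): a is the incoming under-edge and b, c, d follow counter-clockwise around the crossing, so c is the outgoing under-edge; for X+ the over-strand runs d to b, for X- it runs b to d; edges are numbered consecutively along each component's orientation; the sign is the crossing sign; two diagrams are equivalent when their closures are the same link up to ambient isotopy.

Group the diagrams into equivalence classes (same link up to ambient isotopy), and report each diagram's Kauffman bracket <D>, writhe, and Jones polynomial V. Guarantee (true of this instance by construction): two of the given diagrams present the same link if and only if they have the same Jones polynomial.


grouping into links: {D1} | {D2} | {D3}
V(D1) = t + t^2 + t^3 + t^6  (w +4, c 10, <D> = A^-12 + 1 + A^4 + A^8)
V(D2) = 1 + t + t^2 + t^3  [10 crossings, <D> = A^-6 + A^-2 + A^2 + A^6, w = +2]
V(D3) = t^-2 + 2 + t^2  [12 crossings, <D> = A^-14 + 2A^-6 + A^2, w = -2]
why: comparing 3 Jones polynomials yields 3 groups


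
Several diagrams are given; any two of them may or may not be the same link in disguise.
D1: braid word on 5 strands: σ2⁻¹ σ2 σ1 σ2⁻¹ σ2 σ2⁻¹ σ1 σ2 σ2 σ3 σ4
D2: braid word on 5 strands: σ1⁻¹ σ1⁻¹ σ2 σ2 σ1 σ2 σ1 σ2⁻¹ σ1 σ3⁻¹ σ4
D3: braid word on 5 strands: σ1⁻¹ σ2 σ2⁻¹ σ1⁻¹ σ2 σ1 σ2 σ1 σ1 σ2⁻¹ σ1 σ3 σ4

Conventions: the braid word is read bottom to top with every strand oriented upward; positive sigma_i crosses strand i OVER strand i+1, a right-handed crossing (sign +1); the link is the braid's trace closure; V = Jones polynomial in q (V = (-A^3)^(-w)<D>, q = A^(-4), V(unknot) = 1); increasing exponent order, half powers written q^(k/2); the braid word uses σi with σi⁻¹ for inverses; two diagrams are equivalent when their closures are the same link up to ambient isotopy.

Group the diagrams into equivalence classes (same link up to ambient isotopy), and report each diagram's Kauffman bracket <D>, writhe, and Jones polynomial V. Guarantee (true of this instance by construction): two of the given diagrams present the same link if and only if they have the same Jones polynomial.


grouping into links: {D1} | {D2, D3}
V(D1) = -q^(1/2) + q^(3/2) - q^(5/2) - q^(9/2)  (w +5, c 11, <D> = A^-3 + A^5 - A^9 + A^13)
V(D2) = -q^(1/2) - q^(3/2) - q^(5/2) + q^(9/2)  (w +3, c 11, <D> = -A^-9 + A^-1 + A^3 + A^7)
V(D3) = -q^(1/2) - q^(3/2) - q^(5/2) + q^(9/2)  (w +5, c 13, <D> = -A^-3 + A^5 + A^9 + A^13)
key observation: comparing 3 Jones polynomials yields 2 groups


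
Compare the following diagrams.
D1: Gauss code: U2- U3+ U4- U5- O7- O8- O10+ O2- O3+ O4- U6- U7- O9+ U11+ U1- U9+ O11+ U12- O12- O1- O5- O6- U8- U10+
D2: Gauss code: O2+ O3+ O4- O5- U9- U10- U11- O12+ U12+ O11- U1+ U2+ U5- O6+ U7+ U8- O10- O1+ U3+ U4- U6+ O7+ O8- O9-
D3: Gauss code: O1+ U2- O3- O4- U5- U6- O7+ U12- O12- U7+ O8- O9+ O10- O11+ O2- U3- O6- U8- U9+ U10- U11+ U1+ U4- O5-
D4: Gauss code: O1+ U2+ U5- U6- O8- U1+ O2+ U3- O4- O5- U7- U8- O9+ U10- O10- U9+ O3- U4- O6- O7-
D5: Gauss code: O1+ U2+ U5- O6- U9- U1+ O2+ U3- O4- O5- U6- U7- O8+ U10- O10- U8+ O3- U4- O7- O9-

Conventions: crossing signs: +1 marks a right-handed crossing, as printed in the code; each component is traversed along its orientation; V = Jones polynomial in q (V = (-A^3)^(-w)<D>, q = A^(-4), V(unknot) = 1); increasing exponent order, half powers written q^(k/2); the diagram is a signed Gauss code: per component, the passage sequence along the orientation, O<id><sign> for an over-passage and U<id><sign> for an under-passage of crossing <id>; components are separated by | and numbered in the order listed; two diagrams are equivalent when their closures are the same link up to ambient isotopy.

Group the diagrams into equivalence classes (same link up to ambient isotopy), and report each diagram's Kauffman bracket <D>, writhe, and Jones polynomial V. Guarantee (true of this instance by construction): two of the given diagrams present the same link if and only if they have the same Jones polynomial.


equivalence classes: {D1} | {D2} | {D3, D4, D5}
D1 (bracket A^-8 + 1 - A^4; 12 crossings at w = -4): V = -q^-4 + q^-3 + q^-1
V(D2) = 1  [12 crossings, <D> = 1, w = 0]
V(D3) = -q^-6 + q^-5 - q^-4 + 2q^-3 - q^-2 + q^-1  (w -4, c 12, <D> = A^-8 - A^-4 + 2 - A^4 + A^8 - A^12)
V(D4) = -q^-6 + q^-5 - q^-4 + 2q^-3 - q^-2 + q^-1  [10 crossings, <D> = A^-8 - A^-4 + 2 - A^4 + A^8 - A^12, w = -4]
V(D5) = -q^-6 + q^-5 - q^-4 + 2q^-3 - q^-2 + q^-1  [10 crossings, <D> = A^-8 - A^-4 + 2 - A^4 + A^8 - A^12, w = -4]
observation: 3 classes among 5 diagrams; unequal V(q) rules out equality


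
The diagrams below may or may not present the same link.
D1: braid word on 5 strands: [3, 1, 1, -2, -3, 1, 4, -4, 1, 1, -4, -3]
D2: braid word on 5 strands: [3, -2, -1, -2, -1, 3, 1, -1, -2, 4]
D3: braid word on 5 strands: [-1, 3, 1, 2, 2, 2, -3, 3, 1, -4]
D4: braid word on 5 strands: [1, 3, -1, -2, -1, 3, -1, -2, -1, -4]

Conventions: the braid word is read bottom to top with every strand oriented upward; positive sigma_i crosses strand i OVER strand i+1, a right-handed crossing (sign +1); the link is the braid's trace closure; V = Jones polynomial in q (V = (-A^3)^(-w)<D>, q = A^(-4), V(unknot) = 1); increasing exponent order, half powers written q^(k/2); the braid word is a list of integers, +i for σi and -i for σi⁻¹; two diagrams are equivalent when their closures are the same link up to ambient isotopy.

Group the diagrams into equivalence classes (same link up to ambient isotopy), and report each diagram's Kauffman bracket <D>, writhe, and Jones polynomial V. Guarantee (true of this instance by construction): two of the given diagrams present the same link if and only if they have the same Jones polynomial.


classes: {D1} | {D2, D4} | {D3}
V(D1) = q^2 + q^4 - q^5 + q^6 - q^7  [12 crossings, <D> = -A^-22 + A^-18 - A^-14 + A^-10 + A^-2, w = +2]
V(D2) = q^-5 - 2q^-4 + 2q^-3 - 2q^-2 + 2q^-1 - 1 + q  (w -2, c 10, <D> = A^-10 - A^-6 + 2A^-2 - 2A^2 + 2A^6 - 2A^10 + A^14)
D3 (bracket -A^-4 + 1 + A^8; 10 crossings at w = +4): V = q + q^3 - q^4
V(D4) = q^-5 - 2q^-4 + 2q^-3 - 2q^-2 + 2q^-1 - 1 + q  [10 crossings, <D> = A^-16 - A^-12 + 2A^-8 - 2A^-4 + 2 - 2A^4 + A^8, w = -4]
note: 3 classes among 4 diagrams; unequal V(q) rules out equality


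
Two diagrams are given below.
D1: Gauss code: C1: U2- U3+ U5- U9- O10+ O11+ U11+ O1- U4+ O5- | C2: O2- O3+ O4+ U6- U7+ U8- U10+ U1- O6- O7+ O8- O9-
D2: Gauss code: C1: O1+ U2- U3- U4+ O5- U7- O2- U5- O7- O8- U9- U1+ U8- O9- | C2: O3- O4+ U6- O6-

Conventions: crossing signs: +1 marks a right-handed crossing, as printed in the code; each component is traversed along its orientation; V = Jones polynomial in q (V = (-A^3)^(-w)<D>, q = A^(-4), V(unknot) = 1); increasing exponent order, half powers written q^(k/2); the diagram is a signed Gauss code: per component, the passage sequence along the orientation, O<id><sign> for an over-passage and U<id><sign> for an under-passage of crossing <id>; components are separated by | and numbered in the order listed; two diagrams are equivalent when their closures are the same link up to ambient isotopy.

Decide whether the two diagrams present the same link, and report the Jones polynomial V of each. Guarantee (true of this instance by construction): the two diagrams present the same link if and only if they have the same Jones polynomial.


same link: no
V(D1) = -q^(-1/2) - q^(1/2)  [11 crossings, <D> = A^-5 + A^-1, w = -1]
V(D2) = q^(-9/2) - q^(-5/2) - q^(-3/2) - q^(-1/2)  [9 crossings, <D> = A^-13 + A^-9 + A^-5 - A^3, w = -5]
insight: V(q) takes 2 values over 2 diagrams, fixing the grouping


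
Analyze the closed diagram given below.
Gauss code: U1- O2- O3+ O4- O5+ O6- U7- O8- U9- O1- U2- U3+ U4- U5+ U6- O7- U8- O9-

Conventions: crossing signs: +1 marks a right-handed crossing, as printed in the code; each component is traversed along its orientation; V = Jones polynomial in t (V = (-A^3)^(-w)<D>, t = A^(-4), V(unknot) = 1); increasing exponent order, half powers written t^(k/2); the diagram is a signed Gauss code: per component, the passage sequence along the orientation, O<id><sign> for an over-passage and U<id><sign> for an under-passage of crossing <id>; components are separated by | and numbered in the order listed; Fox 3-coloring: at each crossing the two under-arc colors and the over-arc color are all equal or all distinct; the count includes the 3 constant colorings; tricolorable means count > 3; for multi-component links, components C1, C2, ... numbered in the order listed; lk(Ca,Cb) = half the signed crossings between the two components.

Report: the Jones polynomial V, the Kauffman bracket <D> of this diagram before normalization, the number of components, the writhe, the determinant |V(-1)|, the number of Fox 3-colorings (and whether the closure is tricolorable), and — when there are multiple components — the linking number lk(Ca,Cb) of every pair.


V = -t^-7 + t^-6 - t^-5 + t^-4 + t^-2
<D> = -A^-7 - A + A^5 - A^9 + A^13 (w = -5)
1 component over 9 crossings, w = -5
3 Fox colorings among 3^9, |V(-1)| = 5: not tricolorable
why: w = -5 shifts under R1 moves; the (-A^3)^(5) factor cancels that in V


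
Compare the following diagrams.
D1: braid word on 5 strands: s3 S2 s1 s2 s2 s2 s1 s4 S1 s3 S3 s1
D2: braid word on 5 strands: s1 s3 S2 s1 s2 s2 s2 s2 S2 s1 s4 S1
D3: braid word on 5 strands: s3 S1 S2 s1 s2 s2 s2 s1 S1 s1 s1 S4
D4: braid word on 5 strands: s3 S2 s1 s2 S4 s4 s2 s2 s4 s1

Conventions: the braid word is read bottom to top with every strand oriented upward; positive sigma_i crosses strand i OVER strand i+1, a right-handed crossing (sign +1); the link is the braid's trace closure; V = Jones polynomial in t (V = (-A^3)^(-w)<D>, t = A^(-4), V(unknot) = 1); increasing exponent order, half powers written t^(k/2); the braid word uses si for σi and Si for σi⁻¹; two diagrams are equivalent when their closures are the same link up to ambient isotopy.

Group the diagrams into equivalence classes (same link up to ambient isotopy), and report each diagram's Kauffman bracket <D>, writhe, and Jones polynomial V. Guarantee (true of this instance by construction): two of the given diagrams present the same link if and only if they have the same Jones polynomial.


equivalence classes: {D1, D2, D3, D4}
D1 (bracket -A^-6 + A^-2 - A^2 + 2A^6 - A^10 + A^14; 12 crossings at w = +6): V = t - t^2 + 2t^3 - t^4 + t^5 - t^6
D2 (bracket -A^-6 + A^-2 - A^2 + 2A^6 - A^10 + A^14; 12 crossings at w = +6): V = t - t^2 + 2t^3 - t^4 + t^5 - t^6
V(D3) = t - t^2 + 2t^3 - t^4 + t^5 - t^6  [12 crossings, <D> = -A^-12 + A^-8 - A^-4 + 2 - A^4 + A^8, w = +4]
D4 (bracket -A^-6 + A^-2 - A^2 + 2A^6 - A^10 + A^14; 10 crossings at w = +6): V = t - t^2 + 2t^3 - t^4 + t^5 - t^6
observation: all 4 diagrams share one V(t), hence one class
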